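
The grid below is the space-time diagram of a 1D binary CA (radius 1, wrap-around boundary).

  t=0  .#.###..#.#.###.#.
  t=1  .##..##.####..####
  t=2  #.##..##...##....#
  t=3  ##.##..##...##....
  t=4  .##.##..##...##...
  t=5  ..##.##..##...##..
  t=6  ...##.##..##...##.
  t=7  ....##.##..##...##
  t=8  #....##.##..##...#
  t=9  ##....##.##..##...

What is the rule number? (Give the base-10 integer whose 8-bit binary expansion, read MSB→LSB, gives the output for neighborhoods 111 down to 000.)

116

  ###|.  b7=0 t=0,i=4
  ##.|#  b6=1 t=0,i=5
  #.#|#  b5=1 t=0,i=2
  #..|#  b4=1 t=0,i=6
  .##|.  b3=0 t=0,i=3
  .#.|#  b2=1 t=0,i=1
  ..#|.  b1=0 t=0,i=0
  ...|.  b0=0 t=2,i=9
  bits 01110100 = 116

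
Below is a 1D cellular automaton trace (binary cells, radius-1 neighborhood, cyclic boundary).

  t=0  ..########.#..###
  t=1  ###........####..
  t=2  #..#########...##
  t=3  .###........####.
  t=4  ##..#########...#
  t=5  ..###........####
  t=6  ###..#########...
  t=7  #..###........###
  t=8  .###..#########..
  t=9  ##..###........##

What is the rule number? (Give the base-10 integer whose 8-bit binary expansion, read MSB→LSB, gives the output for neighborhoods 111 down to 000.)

31

  ###|.  b7=0 t=0,i=3
  ##.|.  b6=0 t=0,i=9
  #.#|.  b5=0 t=0,i=10
  #..|#  b4=1 t=0,i=0
  .##|#  b3=1 t=0,i=2
  .#.|#  b2=1 t=0,i=11
  ..#|#  b1=1 t=0,i=1
  ...|#  b0=1 t=1,i=4
  bits 00011111 = 31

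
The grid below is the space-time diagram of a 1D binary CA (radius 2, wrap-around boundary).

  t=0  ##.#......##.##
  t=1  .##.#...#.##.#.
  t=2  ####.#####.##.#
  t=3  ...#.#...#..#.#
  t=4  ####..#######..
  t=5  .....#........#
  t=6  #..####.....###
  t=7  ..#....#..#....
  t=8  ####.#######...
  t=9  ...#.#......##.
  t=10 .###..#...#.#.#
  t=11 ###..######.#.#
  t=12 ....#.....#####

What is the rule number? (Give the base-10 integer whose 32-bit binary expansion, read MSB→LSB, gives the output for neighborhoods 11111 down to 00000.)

632187766

  #####|.  b31=0 t=2,i=1
  ####.|.  b30=0 t=0,i=0
  ###.#|#  b29=1 t=0,i=1
  ###..|.  b28=0 t=4,i=3
  ##.##|.  b27=0 t=0,i=12
  ##.#.|#  b26=1 t=0,i=2
  ##..#|.  b25=0 t=4,i=4
  ##...|#  b24=1 t=6,i=7
  #.###|#  b23=1 t=0,i=13
  #.##.|.  b22=0 t=1,i=10
  #.#.#|#  b21=1 t=10,i=12
  #.#..|.  b20=0 t=0,i=3
  #..##|#  b19=1 t=1,i=0
  #..#.|#  b18=1 t=3,i=11
  #...#|#  b17=1 t=1,i=6
  #....|.  b16=0 t=0,i=5
  .####|.  b15=0 t=0,i=14
  .###.|#  b14=1 t=10,i=2
  .##.#|#  b13=1 t=0,i=11
  .##..|.  b12=0 t=9,i=13
  .#.##|#  b11=1 t=1,i=9
  .#.#.|.  b10=0 t=3,i=4
  .#..#|#  b9=1 t=1,i=14
  .#...|#  b8=1 t=0,i=4
  ..###|.  b7=0 t=4,i=0
  ..##.|#  b6=1 t=0,i=10
  ..#.#|#  b5=1 t=1,i=8
  ..#..|#  b4=1 t=3,i=9
  ...##|.  b3=0 t=0,i=9
  ...#.|#  b2=1 t=1,i=7
  ....#|#  b1=1 t=0,i=8
  .....|.  b0=0 t=0,i=6
  bits 00100101101011100110101101110110 = 632187766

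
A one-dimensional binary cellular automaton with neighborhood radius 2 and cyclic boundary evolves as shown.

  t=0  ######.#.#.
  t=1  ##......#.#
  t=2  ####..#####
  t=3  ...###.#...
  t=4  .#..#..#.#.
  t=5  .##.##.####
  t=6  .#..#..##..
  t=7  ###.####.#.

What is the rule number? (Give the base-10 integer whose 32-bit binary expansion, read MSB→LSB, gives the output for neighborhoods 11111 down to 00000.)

333041270

  [31] ##### => .  t=0,i=2
  [30] ####. => .  t=0,i=4
  [29] ###.# => .  t=0,i=5
  [28] ###.. => #  t=1,i=1
  [27] ##.## => .  t=5,i=0
  [26] ##.#. => .  t=0,i=6
  [25] ##..# => #  t=2,i=4
  [24] ##... => #  t=1,i=2
  [23] #.### => #  t=0,i=0
  [22] #.##. => #  t=5,i=1
  [21] #.#.# => .  t=0,i=7
  [20] #.#.. => #  t=3,i=7
  [19] #..## => #  t=2,i=5
  [18] #..#. => .  t=4,i=0
  [17] #...# => .  t=6,i=10
  [16] #.... => #  t=1,i=3
  [15] .#### => #  t=0,i=1
  [14] .###. => #  t=1,i=0
  [13] .##.# => .  t=5,i=2
  [12] .##.. => .  t=6,i=8
  [11] .#.## => #  t=0,i=10
  [10] .#.#. => #  t=0,i=8
  [9] .#..# => #  t=4,i=2
  [8] .#... => .  t=3,i=8
  [7] ..### => .  t=2,i=6
  [6] ..##. => #  t=6,i=7
  [5] ..#.# => #  t=1,i=8
  [4] ..#.. => #  t=4,i=1
  [3] ...## => .  t=3,i=2
  [2] ...#. => #  t=1,i=7
  [1] ....# => #  t=1,i=6
  [0] ..... => .  t=1,i=4
  bits 00010011110110011100111001110110 = 333041270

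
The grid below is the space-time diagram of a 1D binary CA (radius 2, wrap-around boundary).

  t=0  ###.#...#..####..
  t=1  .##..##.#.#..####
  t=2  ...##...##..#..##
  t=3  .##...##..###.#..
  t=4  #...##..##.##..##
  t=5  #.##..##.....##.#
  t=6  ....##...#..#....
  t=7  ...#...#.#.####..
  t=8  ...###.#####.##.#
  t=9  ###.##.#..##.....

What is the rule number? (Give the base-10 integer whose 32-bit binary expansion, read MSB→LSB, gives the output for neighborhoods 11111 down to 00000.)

  [31] ##### => .  t=8,i=9
  [30] ####. => #  t=0,i=13
  [29] ###.# => #  t=0,i=2
  [28] ###.. => #  t=0,i=14
  [27] ##.## => .  t=1,i=0
  [26] ##.#. => .  t=0,i=3
  [25] ##..# => #  t=0,i=15
  [24] ##... => .  t=2,i=0
  [23] #.### => #  t=7,i=11
  [22] #.##. => .  t=1,i=1
  [21] #.#.# => #  t=1,i=8
  [20] #.#.. => .  t=0,i=4
  [19] #..## => #  t=0,i=10
  [18] #..#. => #  t=2,i=11
  [17] #...# => #  t=0,i=6
  [16] #.... => #  t=5,i=9
  [15] .#### => .  t=0,i=12
  [14] .###. => #  t=0,i=1
  [13] .##.# => .  t=1,i=6
  [12] .##.. => .  t=1,i=2
  [11] .#.## => #  t=7,i=10
  [10] .#.#. => #  t=1,i=9
  [9] .#..# => .  t=0,i=9
  [8] .#... => #  t=0,i=5
  [7] ..### => .  t=0,i=0
  [6] ..##. => .  t=1,i=5
  [5] ..#.# => #  t=7,i=7
  [4] ..#.. => #  t=0,i=8
  [3] ...## => #  t=2,i=2
  [2] ...#. => .  t=0,i=7
  [1] ....# => .  t=5,i=11
  [0] ..... => .  t=5,i=10
  bits 01110010101011110100110100111000 = 1924091192

1924091192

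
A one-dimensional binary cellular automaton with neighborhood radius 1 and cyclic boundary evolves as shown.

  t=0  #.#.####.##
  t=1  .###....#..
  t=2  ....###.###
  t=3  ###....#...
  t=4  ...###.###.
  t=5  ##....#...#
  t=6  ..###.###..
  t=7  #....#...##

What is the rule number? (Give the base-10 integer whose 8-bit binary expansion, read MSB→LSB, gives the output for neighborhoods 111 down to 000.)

53

  [7] ### => .  t=0,i=5
  [6] ##. => .  t=0,i=0
  [5] #.# => #  t=0,i=1
  [4] #.. => #  t=1,i=4
  [3] .## => .  t=0,i=4
  [2] .#. => #  t=0,i=2
  [1] ..# => .  t=1,i=0
  [0] ... => #  t=1,i=5
  bits 00110101 = 53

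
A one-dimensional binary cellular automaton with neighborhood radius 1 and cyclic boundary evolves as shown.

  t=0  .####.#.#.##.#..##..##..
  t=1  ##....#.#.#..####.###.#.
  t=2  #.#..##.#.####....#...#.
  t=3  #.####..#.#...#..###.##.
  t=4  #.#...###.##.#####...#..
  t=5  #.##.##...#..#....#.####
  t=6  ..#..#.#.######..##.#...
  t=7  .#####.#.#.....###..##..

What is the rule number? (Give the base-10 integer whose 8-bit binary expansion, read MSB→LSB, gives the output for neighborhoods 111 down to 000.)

  ### -> .   bit 7 = 0  t=0,i=2
  ##. -> .   bit 6 = 0  t=0,i=4
  #.# -> .   bit 5 = 0  t=0,i=5
  #.. -> #   bit 4 = 1  t=0,i=14
  .## -> #   bit 3 = 1  t=0,i=1
  .#. -> #   bit 2 = 1  t=0,i=6
  ..# -> #   bit 1 = 1  t=0,i=0
  ... -> .   bit 0 = 0  t=0,i=23
  bits 00011110 = 30

30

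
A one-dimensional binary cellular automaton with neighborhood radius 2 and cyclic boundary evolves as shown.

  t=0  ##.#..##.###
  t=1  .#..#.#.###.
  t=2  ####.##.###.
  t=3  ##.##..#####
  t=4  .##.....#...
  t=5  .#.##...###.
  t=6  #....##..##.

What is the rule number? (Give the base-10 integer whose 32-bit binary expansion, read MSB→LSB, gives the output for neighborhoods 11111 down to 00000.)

  #####|.  b31=0 t=0,i=11
  ####.|.  b30=0 t=0,i=0
  ###.#|#  b29=1 t=0,i=1
  ###..|#  b28=1 t=1,i=10
  ##.##|#  b27=1 t=0,i=8
  ##.#.|.  b26=0 t=0,i=2
  ##..#|.  b25=0 t=1,i=11
  ##...|#  b24=1 t=4,i=3
  #.###|#  b23=1 t=0,i=9
  #.##.|.  b22=0 t=2,i=5
  #.#.#|#  b21=1 t=1,i=6
  #.#..|.  b20=0 t=0,i=3
  #..##|.  b19=0 t=0,i=5
  #..#.|#  b18=1 t=1,i=0
  #...#|#  b17=1 t=5,i=6
  #....|#  b16=1 t=4,i=4
  .####|#  b15=1 t=0,i=10
  .###.|#  b14=1 t=1,i=9
  .##.#|.  b13=0 t=0,i=7
  .##..|.  b12=0 t=3,i=4
  .#.##|.  b11=0 t=1,i=7
  .#.#.|#  b10=1 t=1,i=5
  .#..#|#  b9=1 t=0,i=4
  .#...|#  b8=1 t=4,i=9
  ..###|.  b7=0 t=3,i=7
  ..##.|#  b6=1 t=0,i=6
  ..#.#|.  b5=0 t=1,i=4
  ..#..|#  b4=1 t=1,i=1
  ...##|.  b3=0 t=4,i=0
  ...#.|.  b2=0 t=4,i=7
  ....#|.  b1=0 t=4,i=6
  .....|.  b0=0 t=4,i=5
  bits 00111001101001111100011101010000 = 967296848

967296848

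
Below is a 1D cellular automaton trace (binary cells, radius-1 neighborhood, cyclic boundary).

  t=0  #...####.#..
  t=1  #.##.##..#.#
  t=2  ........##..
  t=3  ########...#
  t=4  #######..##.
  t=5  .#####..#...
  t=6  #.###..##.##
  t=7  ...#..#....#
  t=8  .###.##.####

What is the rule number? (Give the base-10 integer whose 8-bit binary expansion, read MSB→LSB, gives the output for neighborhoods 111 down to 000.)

  nb ###: next=#  (t=0,i=5, bit7=1)
  nb ##.: next=.  (t=0,i=7, bit6=0)
  nb #.#: next=.  (t=0,i=8, bit5=0)
  nb #..: next=.  (t=0,i=1, bit4=0)
  nb .##: next=.  (t=0,i=4, bit3=0)
  nb .#.: next=#  (t=0,i=0, bit2=1)
  nb ..#: next=#  (t=0,i=3, bit1=1)
  nb ...: next=#  (t=0,i=2, bit0=1)
  bits 10000111 = 135

135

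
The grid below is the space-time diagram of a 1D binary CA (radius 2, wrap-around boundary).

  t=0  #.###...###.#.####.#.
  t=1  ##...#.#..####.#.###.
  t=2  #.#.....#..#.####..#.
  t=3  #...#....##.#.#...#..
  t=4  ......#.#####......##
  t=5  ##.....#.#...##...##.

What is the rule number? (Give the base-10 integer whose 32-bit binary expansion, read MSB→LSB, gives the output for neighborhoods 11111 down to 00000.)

  #####|.  b31=0 t=4,i=10
  ####.|.  b30=0 t=0,i=16
  ###.#|#  b29=1 t=0,i=10
  ###..|.  b28=0 t=0,i=4
  ##.##|.  b27=0 t=1,i=20
  ##.#.|#  b26=1 t=0,i=11
  ##..#|.  b25=0 t=2,i=17
  ##...|#  b24=1 t=0,i=5
  #.###|.  b23=0 t=0,i=2
  #.##.|#  b22=1 t=1,i=0
  #.#.#|#  b21=1 t=0,i=0
  #.#..|.  b20=0 t=1,i=7
  #..##|.  b19=0 t=1,i=9
  #..#.|#  b18=1 t=2,i=10
  #...#|.  b17=0 t=0,i=6
  #....|#  b16=1 t=2,i=4
  .####|#  b15=1 t=0,i=15
  .###.|.  b14=0 t=0,i=3
  .##.#|#  b13=1 t=3,i=10
  .##..|.  b12=0 t=1,i=1
  .#.##|#  b11=1 t=0,i=1
  .#.#.|.  b10=0 t=0,i=20
  .#..#|#  b9=1 t=1,i=8
  .#...|.  b8=0 t=2,i=3
  ..###|.  b7=0 t=0,i=8
  ..##.|#  b6=1 t=3,i=9
  ..#.#|.  b5=0 t=1,i=5
  ..#..|.  b4=0 t=2,i=8
  ...##|#  b3=1 t=0,i=7
  ...#.|.  b2=0 t=1,i=4
  ....#|.  b1=0 t=2,i=6
  .....|.  b0=0 t=2,i=5
  bits 00100101011001011010101001001000 = 627419720

627419720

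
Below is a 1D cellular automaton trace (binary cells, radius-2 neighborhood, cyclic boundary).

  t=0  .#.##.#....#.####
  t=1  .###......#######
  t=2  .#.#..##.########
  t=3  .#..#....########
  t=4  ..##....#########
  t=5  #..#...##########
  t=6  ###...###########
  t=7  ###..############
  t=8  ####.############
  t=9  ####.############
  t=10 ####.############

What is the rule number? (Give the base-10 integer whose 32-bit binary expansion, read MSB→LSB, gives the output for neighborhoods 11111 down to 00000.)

  ##### -> #   bit 31 = 1  t=1,i=12
  ####. -> #   bit 30 = 1  t=0,i=15
  ###.# -> #   bit 29 = 1  t=0,i=16
  ###.. -> #   bit 28 = 1  t=1,i=3
  ##.## -> .   bit 27 = 0  t=1,i=0
  ##.#. -> .   bit 26 = 0  t=0,i=0
  ##..# -> #   bit 25 = 1  t=4,i=0
  ##... -> .   bit 24 = 0  t=1,i=4
  #.### -> #   bit 23 = 1  t=0,i=13
  #.##. -> #   bit 22 = 1  t=0,i=3
  #.#.# -> #   bit 21 = 1  t=0,i=1
  #.#.. -> .   bit 20 = 0  t=0,i=6
  #..## -> .   bit 19 = 0  t=2,i=5
  #..#. -> #   bit 18 = 1  t=3,i=3
  #...# -> .   bit 17 = 0  t=5,i=5
  #.... -> .   bit 16 = 0  t=0,i=8
  .#### -> #   bit 15 = 1  t=0,i=14
  .###. -> .   bit 14 = 0  t=1,i=2
  .##.# -> .   bit 13 = 0  t=0,i=4
  .##.. -> #   bit 12 = 1  t=4,i=3
  .#.## -> #   bit 11 = 1  t=0,i=2
  .#.#. -> .   bit 10 = 0  t=2,i=2
  .#..# -> #   bit 9 = 1  t=2,i=4
  .#... -> .   bit 8 = 0  t=0,i=7
  ..### -> #   bit 7 = 1  t=1,i=10
  ..##. -> .   bit 6 = 0  t=2,i=6
  ..#.# -> #   bit 5 = 1  t=0,i=11
  ..#.. -> .   bit 4 = 0  t=3,i=4
  ...## -> #   bit 3 = 1  t=1,i=9
  ...#. -> #   bit 2 = 1  t=0,i=10
  ....# -> .   bit 1 = 0  t=0,i=9
  ..... -> #   bit 0 = 1  t=1,i=6
  bits 11110010111001001001101010101101 = 4075068077

4075068077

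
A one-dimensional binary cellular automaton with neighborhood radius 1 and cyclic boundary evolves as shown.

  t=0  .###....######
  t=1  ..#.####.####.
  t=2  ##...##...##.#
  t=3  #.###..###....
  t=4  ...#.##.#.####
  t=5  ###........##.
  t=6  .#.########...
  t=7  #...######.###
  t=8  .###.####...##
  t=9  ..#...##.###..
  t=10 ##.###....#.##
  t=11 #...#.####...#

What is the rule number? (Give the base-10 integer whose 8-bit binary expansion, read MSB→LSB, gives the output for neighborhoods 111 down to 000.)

147

  ### -> #   bit 7 = 1  t=0,i=2
  ##. -> .   bit 6 = 0  t=0,i=3
  #.# -> .   bit 5 = 0  t=0,i=0
  #.. -> #   bit 4 = 1  t=0,i=4
  .## -> .   bit 3 = 0  t=0,i=1
  .#. -> .   bit 2 = 0  t=1,i=2
  ..# -> #   bit 1 = 1  t=0,i=7
  ... -> #   bit 0 = 1  t=0,i=5
  bits 10010011 = 147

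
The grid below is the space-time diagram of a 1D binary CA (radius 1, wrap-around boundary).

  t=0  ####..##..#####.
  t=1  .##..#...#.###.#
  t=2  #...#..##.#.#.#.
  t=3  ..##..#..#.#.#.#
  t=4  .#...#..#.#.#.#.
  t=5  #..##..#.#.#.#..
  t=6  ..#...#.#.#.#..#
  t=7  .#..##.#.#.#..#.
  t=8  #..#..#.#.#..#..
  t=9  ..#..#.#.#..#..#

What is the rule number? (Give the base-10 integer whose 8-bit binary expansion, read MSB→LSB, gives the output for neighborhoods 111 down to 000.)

  [7] ### => #  t=0,i=1
  [6] ##. => .  t=0,i=3
  [5] #.# => #  t=0,i=15
  [4] #.. => .  t=0,i=4
  [3] .## => .  t=0,i=0
  [2] .#. => .  t=1,i=5
  [1] ..# => #  t=0,i=5
  [0] ... => #  t=1,i=7
  bits 10100011 = 163

163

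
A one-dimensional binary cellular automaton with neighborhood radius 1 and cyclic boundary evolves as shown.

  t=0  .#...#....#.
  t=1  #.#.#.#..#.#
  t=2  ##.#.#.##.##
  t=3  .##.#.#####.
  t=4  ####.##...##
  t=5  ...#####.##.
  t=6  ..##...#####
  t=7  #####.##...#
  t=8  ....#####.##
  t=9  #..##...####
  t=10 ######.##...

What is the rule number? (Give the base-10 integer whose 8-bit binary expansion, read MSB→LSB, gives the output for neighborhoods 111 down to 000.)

122

  [7] ### => .  t=2,i=0
  [6] ##. => #  t=1,i=0
  [5] #.# => #  t=1,i=1
  [4] #.. => #  t=0,i=2
  [3] .## => #  t=1,i=11
  [2] .#. => .  t=0,i=1
  [1] ..# => #  t=0,i=0
  [0] ... => .  t=0,i=3
  bits 01111010 = 122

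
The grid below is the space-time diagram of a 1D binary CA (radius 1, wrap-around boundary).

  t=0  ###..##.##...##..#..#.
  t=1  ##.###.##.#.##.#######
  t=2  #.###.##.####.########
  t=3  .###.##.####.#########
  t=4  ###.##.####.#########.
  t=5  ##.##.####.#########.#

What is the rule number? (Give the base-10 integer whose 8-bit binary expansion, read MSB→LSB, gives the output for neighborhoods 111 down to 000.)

  [7] ### => #  t=0,i=1
  [6] ##. => .  t=0,i=2
  [5] #.# => #  t=0,i=7
  [4] #.. => #  t=0,i=3
  [3] .## => #  t=0,i=0
  [2] .#. => #  t=0,i=17
  [1] ..# => #  t=0,i=4
  [0] ... => .  t=0,i=11
  bits 10111110 = 190

190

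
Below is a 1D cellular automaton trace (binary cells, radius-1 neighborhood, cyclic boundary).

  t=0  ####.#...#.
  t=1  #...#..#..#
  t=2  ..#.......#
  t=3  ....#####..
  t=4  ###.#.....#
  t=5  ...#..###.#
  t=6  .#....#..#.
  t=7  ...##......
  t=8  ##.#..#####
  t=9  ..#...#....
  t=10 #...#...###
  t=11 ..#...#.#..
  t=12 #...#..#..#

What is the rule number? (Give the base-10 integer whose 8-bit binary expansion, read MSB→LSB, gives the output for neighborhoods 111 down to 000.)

41

  ###|.  b7=0 t=0,i=1
  ##.|.  b6=0 t=0,i=3
  #.#|#  b5=1 t=0,i=4
  #..|.  b4=0 t=0,i=6
  .##|#  b3=1 t=0,i=0
  .#.|.  b2=0 t=0,i=5
  ..#|.  b1=0 t=0,i=8
  ...|#  b0=1 t=0,i=7
  bits 00101001 = 41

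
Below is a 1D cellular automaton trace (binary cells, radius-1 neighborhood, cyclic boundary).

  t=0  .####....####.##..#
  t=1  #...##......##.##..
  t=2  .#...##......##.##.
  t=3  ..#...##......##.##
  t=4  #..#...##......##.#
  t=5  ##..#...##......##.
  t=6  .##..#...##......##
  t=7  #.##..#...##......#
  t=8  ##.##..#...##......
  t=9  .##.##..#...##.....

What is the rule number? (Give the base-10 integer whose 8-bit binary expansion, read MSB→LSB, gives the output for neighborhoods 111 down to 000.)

112

  ###|.  b7=0 t=0,i=2
  ##.|#  b6=1 t=0,i=4
  #.#|#  b5=1 t=0,i=0
  #..|#  b4=1 t=0,i=5
  .##|.  b3=0 t=0,i=1
  .#.|.  b2=0 t=0,i=18
  ..#|.  b1=0 t=0,i=8
  ...|.  b0=0 t=0,i=6
  bits 01110000 = 112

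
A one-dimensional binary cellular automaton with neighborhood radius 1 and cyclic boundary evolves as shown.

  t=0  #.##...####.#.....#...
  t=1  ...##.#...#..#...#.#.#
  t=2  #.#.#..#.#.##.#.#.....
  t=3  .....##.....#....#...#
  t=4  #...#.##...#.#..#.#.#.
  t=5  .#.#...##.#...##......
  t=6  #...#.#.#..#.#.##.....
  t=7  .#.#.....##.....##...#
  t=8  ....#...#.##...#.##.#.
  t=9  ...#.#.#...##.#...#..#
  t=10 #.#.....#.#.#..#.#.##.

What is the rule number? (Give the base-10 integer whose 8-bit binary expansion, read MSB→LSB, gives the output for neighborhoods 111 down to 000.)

  ###|.  b7=0 t=0,i=8
  ##.|#  b6=1 t=0,i=3
  #.#|.  b5=0 t=0,i=1
  #..|#  b4=1 t=0,i=4
  .##|.  b3=0 t=0,i=2
  .#.|.  b2=0 t=0,i=0
  ..#|#  b1=1 t=0,i=6
  ...|.  b0=0 t=0,i=5
  bits 01010010 = 82

82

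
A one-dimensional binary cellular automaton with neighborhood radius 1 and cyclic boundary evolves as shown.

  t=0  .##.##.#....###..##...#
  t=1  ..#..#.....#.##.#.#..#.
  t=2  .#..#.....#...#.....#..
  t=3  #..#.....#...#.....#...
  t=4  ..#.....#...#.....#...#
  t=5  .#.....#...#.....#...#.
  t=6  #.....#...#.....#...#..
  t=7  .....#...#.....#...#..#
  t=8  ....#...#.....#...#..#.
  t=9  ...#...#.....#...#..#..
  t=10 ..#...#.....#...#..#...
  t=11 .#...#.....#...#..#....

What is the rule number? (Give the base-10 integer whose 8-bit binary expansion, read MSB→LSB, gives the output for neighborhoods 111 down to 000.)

  ###|#  b7=1 t=0,i=13
  ##.|#  b6=1 t=0,i=2
  #.#|.  b5=0 t=0,i=0
  #..|.  b4=0 t=0,i=8
  .##|.  b3=0 t=0,i=1
  .#.|.  b2=0 t=0,i=7
  ..#|#  b1=1 t=0,i=11
  ...|.  b0=0 t=0,i=9
  bits 11000010 = 194

194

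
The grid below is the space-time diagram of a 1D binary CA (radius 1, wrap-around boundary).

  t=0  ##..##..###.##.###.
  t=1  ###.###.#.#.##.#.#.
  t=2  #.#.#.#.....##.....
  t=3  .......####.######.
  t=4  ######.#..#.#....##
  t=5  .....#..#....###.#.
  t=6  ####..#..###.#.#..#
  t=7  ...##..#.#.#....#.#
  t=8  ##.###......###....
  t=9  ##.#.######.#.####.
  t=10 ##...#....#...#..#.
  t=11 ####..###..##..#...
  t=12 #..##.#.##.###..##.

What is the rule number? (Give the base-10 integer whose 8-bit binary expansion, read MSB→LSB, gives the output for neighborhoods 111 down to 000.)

89

  nb ###: next=.  (t=0,i=9, bit7=0)
  nb ##.: next=#  (t=0,i=1, bit6=1)
  nb #.#: next=.  (t=0,i=11, bit5=0)
  nb #..: next=#  (t=0,i=2, bit4=1)
  nb .##: next=#  (t=0,i=0, bit3=1)
  nb .#.: next=.  (t=1,i=8, bit2=0)
  nb ..#: next=.  (t=0,i=3, bit1=0)
  nb ...: next=#  (t=2,i=8, bit0=1)
  bits 01011001 = 89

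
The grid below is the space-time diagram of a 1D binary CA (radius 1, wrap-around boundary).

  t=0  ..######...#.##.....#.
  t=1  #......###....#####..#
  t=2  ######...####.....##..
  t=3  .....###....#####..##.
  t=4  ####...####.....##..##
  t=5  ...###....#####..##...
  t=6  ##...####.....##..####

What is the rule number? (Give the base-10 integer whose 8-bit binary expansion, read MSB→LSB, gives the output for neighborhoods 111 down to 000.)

  ###|.  b7=0 t=0,i=3
  ##.|#  b6=1 t=0,i=7
  #.#|.  b5=0 t=0,i=12
  #..|#  b4=1 t=0,i=8
  .##|.  b3=0 t=0,i=2
  .#.|.  b2=0 t=0,i=11
  ..#|.  b1=0 t=0,i=1
  ...|#  b0=1 t=0,i=0
  bits 01010001 = 81

81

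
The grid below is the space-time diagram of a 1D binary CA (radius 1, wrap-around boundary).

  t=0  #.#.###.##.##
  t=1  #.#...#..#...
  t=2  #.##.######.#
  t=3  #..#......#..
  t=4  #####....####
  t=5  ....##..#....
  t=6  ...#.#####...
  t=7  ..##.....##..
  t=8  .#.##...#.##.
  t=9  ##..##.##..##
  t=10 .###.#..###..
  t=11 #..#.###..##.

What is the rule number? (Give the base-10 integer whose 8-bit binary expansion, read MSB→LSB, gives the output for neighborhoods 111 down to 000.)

86

  [7] ### => .  t=0,i=5
  [6] ##. => #  t=0,i=0
  [5] #.# => .  t=0,i=1
  [4] #.. => #  t=1,i=3
  [3] .## => .  t=0,i=4
  [2] .#. => #  t=0,i=2
  [1] ..# => #  t=1,i=5
  [0] ... => .  t=1,i=4
  bits 01010110 = 86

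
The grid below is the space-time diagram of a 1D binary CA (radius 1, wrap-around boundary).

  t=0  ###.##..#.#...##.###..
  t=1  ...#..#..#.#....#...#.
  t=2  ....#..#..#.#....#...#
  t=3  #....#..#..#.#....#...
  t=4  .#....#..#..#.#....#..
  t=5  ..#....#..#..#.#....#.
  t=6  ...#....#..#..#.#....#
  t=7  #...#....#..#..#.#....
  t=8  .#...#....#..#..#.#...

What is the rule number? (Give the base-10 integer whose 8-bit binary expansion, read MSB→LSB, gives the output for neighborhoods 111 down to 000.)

  nb ###: next=.  (t=0,i=1, bit7=0)
  nb ##.: next=.  (t=0,i=2, bit6=0)
  nb #.#: next=#  (t=0,i=3, bit5=1)
  nb #..: next=#  (t=0,i=6, bit4=1)
  nb .##: next=.  (t=0,i=0, bit3=0)
  nb .#.: next=.  (t=0,i=8, bit2=0)
  nb ..#: next=.  (t=0,i=7, bit1=0)
  nb ...: next=.  (t=0,i=12, bit0=0)
  bits 00110000 = 48

48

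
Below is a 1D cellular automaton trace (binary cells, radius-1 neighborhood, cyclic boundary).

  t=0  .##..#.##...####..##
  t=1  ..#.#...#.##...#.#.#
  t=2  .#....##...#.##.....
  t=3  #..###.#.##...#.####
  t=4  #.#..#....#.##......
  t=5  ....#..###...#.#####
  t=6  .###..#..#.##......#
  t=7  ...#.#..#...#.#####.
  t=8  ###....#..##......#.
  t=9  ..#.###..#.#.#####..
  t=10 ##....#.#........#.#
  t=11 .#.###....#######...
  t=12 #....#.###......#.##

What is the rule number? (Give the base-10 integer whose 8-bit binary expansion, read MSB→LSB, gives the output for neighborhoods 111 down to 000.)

  nb ###: next=.  (t=0,i=13, bit7=0)
  nb ##.: next=#  (t=0,i=2, bit6=1)
  nb #.#: next=.  (t=0,i=0, bit5=0)
  nb #..: next=.  (t=0,i=3, bit4=0)
  nb .##: next=.  (t=0,i=1, bit3=0)
  nb .#.: next=.  (t=0,i=5, bit2=0)
  nb ..#: next=#  (t=0,i=4, bit1=1)
  nb ...: next=#  (t=0,i=10, bit0=1)
  bits 01000011 = 67

67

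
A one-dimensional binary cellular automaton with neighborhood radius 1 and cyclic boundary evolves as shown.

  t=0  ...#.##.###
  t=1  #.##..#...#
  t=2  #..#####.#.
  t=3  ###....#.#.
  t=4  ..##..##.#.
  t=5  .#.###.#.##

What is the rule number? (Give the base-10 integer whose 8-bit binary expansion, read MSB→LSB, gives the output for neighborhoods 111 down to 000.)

86

  ###|.  b7=0 t=0,i=9
  ##.|#  b6=1 t=0,i=6
  #.#|.  b5=0 t=0,i=4
  #..|#  b4=1 t=0,i=0
  .##|.  b3=0 t=0,i=5
  .#.|#  b2=1 t=0,i=3
  ..#|#  b1=1 t=0,i=2
  ...|.  b0=0 t=0,i=1
  bits 01010110 = 86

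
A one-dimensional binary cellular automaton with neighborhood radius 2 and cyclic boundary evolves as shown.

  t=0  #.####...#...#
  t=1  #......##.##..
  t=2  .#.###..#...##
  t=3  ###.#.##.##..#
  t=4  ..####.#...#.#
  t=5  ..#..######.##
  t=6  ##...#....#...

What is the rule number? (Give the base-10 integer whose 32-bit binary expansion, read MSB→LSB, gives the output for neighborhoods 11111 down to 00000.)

641101191

  [31] ##### => .  t=5,i=7
  [30] ####. => .  t=0,i=4
  [29] ###.# => #  t=3,i=2
  [28] ###.. => .  t=0,i=5
  [27] ##.## => .  t=0,i=1
  [26] ##.#. => #  t=2,i=0
  [25] ##..# => #  t=1,i=12
  [24] ##... => .  t=0,i=6
  [23] #.### => .  t=0,i=2
  [22] #.##. => .  t=1,i=10
  [21] #.#.# => #  t=2,i=1
  [20] #.#.. => #  t=4,i=7
  [19] #..## => .  t=3,i=12
  [18] #..#. => #  t=1,i=13
  [17] #...# => #  t=0,i=7
  [16] #.... => .  t=1,i=2
  [15] .#### => .  t=0,i=3
  [14] .###. => #  t=2,i=4
  [13] .##.# => #  t=0,i=0
  [12] .##.. => .  t=1,i=11
  [11] .#.## => #  t=2,i=2
  [10] .#.#. => #  t=4,i=12
  [9] .#..# => .  t=4,i=0
  [8] .#... => #  t=0,i=10
  [7] ..### => #  t=3,i=13
  [6] ..##. => .  t=0,i=13
  [5] ..#.# => .  t=4,i=11
  [4] ..#.. => .  t=0,i=9
  [3] ...## => .  t=0,i=12
  [2] ...#. => #  t=0,i=8
  [1] ....# => #  t=1,i=5
  [0] ..... => #  t=1,i=3
  bits 00100110001101100110110110000111 = 641101191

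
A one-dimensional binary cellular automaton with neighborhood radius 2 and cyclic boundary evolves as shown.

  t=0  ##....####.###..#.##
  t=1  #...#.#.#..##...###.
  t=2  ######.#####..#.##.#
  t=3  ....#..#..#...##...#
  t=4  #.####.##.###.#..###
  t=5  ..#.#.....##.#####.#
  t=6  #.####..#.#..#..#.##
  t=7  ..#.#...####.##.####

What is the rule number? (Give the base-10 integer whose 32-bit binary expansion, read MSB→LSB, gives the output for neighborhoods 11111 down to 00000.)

  ##### -> .   bit 31 = 0  t=2,i=1
  ####. -> #   bit 30 = 1  t=0,i=0
  ###.# -> .   bit 29 = 0  t=0,i=9
  ###.. -> .   bit 28 = 0  t=0,i=1
  ##.## -> .   bit 27 = 0  t=0,i=10
  ##.#. -> #   bit 26 = 1  t=1,i=19
  ##..# -> .   bit 25 = 0  t=0,i=14
  ##... -> .   bit 24 = 0  t=0,i=2
  #.### -> #   bit 23 = 1  t=0,i=11
  #.##. -> .   bit 22 = 0  t=2,i=16
  #.#.# -> .   bit 21 = 0  t=1,i=6
  #.#.. -> #   bit 20 = 1  t=1,i=0
  #..## -> #   bit 19 = 1  t=1,i=10
  #..#. -> .   bit 18 = 0  t=0,i=15
  #...# -> #   bit 17 = 1  t=1,i=2
  #.... -> .   bit 16 = 0  t=0,i=3
  .#### -> .   bit 15 = 0  t=0,i=7
  .###. -> #   bit 14 = 1  t=0,i=12
  .##.# -> .   bit 13 = 0  t=2,i=17
  .##.. -> .   bit 12 = 0  t=1,i=12
  .#.## -> #   bit 11 = 1  t=0,i=17
  .#.#. -> #   bit 10 = 1  t=1,i=5
  .#..# -> #   bit 9 = 1  t=1,i=9
  .#... -> #   bit 8 = 1  t=1,i=1
  ..### -> #   bit 7 = 1  t=0,i=6
  ..##. -> #   bit 6 = 1  t=1,i=11
  ..#.# -> #   bit 5 = 1  t=0,i=16
  ..#.. -> #   bit 4 = 1  t=3,i=4
  ...## -> .   bit 3 = 0  t=0,i=5
  ...#. -> #   bit 2 = 1  t=1,i=3
  ....# -> #   bit 1 = 1  t=0,i=4
  ..... -> .   bit 0 = 0  t=5,i=7
  bits 01000100100110100100111111110110 = 1150963702

1150963702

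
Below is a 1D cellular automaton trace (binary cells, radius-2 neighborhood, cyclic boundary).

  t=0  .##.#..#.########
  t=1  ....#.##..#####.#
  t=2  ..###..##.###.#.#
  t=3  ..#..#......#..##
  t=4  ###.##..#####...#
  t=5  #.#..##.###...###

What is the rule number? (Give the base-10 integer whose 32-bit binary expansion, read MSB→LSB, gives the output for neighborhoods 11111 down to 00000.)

2719388863

  [31] ##### => #  t=0,i=11
  [30] ####. => .  t=0,i=15
  [29] ###.# => #  t=0,i=16
  [28] ###.. => .  t=2,i=4
  [27] ##.## => .  t=0,i=0
  [26] ##.#. => .  t=0,i=3
  [25] ##..# => #  t=1,i=8
  [24] ##... => .  t=4,i=13
  [23] #.### => .  t=0,i=9
  [22] #.##. => .  t=0,i=1
  [21] #.#.# => .  t=2,i=14
  [20] #.#.. => #  t=0,i=4
  [19] #..## => .  t=1,i=9
  [18] #..#. => #  t=0,i=6
  [17] #...# => #  t=4,i=14
  [16] #.... => .  t=1,i=1
  [15] .#### => #  t=0,i=10
  [14] .###. => .  t=2,i=3
  [13] .##.# => .  t=0,i=2
  [12] .##.. => #  t=1,i=7
  [11] .#.## => .  t=0,i=8
  [10] .#.#. => #  t=2,i=15
  [9] .#..# => .  t=0,i=5
  [8] .#... => .  t=1,i=0
  [7] ..### => #  t=1,i=10
  [6] ..##. => .  t=2,i=7
  [5] ..#.# => #  t=0,i=7
  [4] ..#.. => #  t=3,i=2
  [3] ...## => #  t=4,i=15
  [2] ...#. => #  t=1,i=3
  [1] ....# => #  t=1,i=2
  [0] ..... => #  t=3,i=8
  bits 10100010000101101001010010111111 = 2719388863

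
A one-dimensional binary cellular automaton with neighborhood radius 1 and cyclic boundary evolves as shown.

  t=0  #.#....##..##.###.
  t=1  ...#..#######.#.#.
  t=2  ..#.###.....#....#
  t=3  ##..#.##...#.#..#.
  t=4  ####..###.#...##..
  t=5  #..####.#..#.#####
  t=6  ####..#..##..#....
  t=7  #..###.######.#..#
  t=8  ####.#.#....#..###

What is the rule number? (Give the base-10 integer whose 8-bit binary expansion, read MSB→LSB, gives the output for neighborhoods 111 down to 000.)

  ### -> .   bit 7 = 0  t=0,i=15
  ##. -> #   bit 6 = 1  t=0,i=8
  #.# -> .   bit 5 = 0  t=0,i=1
  #.. -> #   bit 4 = 1  t=0,i=3
  .## -> #   bit 3 = 1  t=0,i=7
  .#. -> .   bit 2 = 0  t=0,i=0
  ..# -> #   bit 1 = 1  t=0,i=6
  ... -> .   bit 0 = 0  t=0,i=4
  bits 01011010 = 90

90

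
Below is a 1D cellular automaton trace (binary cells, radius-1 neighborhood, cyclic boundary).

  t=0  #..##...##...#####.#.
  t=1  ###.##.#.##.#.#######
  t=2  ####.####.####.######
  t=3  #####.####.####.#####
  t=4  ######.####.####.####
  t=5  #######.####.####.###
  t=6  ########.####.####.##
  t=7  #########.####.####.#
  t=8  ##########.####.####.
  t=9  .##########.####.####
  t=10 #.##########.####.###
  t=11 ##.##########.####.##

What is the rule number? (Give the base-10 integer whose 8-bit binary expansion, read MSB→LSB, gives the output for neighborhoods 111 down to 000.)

  [7] ### => #  t=0,i=14
  [6] ##. => #  t=0,i=4
  [5] #.# => #  t=0,i=18
  [4] #.. => #  t=0,i=1
  [3] .## => .  t=0,i=3
  [2] .#. => #  t=0,i=0
  [1] ..# => #  t=0,i=2
  [0] ... => .  t=0,i=6
  bits 11110110 = 246

246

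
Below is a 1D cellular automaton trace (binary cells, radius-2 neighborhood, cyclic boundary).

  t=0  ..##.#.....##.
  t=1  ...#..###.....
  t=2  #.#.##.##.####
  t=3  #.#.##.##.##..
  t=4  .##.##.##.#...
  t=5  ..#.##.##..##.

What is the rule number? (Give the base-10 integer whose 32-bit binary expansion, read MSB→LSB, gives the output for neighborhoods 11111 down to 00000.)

  ##### -> .   bit 31 = 0  t=2,i=12
  ####. -> .   bit 30 = 0  t=2,i=13
  ###.# -> #   bit 29 = 1  t=2,i=0
  ###.. -> #   bit 28 = 1  t=1,i=8
  ##.## -> .   bit 27 = 0  t=2,i=6
  ##.#. -> .   bit 26 = 0  t=0,i=4
  ##..# -> .   bit 25 = 0  t=3,i=12
  ##... -> .   bit 24 = 0  t=0,i=13
  #.### -> #   bit 23 = 1  t=2,i=10
  #.##. -> #   bit 22 = 1  t=2,i=4
  #.#.# -> #   bit 21 = 1  t=2,i=2
  #.#.. -> .   bit 20 = 0  t=0,i=5
  #..## -> #   bit 19 = 1  t=1,i=5
  #..#. -> .   bit 18 = 0  t=3,i=13
  #...# -> .   bit 17 = 0  t=0,i=0
  #.... -> #   bit 16 = 1  t=0,i=7
  .#### -> #   bit 15 = 1  t=2,i=11
  .###. -> #   bit 14 = 1  t=1,i=7
  .##.# -> #   bit 13 = 1  t=0,i=3
  .##.. -> .   bit 12 = 0  t=0,i=12
  .#.## -> .   bit 11 = 0  t=2,i=3
  .#.#. -> #   bit 10 = 1  t=3,i=1
  .#..# -> #   bit 9 = 1  t=1,i=4
  .#... -> #   bit 8 = 1  t=0,i=6
  ..### -> .   bit 7 = 0  t=1,i=6
  ..##. -> .   bit 6 = 0  t=0,i=2
  ..#.# -> .   bit 5 = 0  t=3,i=0
  ..#.. -> .   bit 4 = 0  t=1,i=3
  ...## -> .   bit 3 = 0  t=0,i=1
  ...#. -> #   bit 2 = 1  t=1,i=2
  ....# -> .   bit 1 = 0  t=0,i=9
  ..... -> #   bit 0 = 1  t=0,i=8
  bits 00110000111010011110011100000101 = 820635397

820635397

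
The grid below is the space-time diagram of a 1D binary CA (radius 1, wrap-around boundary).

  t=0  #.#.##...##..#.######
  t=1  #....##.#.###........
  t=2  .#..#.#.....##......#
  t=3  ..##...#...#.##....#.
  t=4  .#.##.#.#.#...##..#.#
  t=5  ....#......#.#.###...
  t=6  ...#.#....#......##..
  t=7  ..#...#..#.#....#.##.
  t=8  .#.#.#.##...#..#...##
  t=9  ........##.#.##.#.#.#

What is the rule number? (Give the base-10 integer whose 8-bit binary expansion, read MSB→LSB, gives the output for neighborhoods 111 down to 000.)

  [7] ### => .  t=0,i=16
  [6] ##. => #  t=0,i=0
  [5] #.# => .  t=0,i=1
  [4] #.. => #  t=0,i=6
  [3] .## => .  t=0,i=4
  [2] .#. => .  t=0,i=2
  [1] ..# => #  t=0,i=8
  [0] ... => .  t=0,i=7
  bits 01010010 = 82

82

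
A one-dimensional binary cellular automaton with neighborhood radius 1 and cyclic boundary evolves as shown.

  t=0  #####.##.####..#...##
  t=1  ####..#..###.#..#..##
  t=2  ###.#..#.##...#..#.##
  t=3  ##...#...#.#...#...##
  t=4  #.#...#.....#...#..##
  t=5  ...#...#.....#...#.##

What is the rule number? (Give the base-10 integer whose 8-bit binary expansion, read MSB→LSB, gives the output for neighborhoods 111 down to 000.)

  nb ###: next=#  (t=0,i=0, bit7=1)
  nb ##.: next=.  (t=0,i=4, bit6=0)
  nb #.#: next=.  (t=0,i=5, bit5=0)
  nb #..: next=#  (t=0,i=13, bit4=1)
  nb .##: next=#  (t=0,i=6, bit3=1)
  nb .#.: next=.  (t=0,i=15, bit2=0)
  nb ..#: next=.  (t=0,i=14, bit1=0)
  nb ...: next=.  (t=0,i=17, bit0=0)
  bits 10011000 = 152

152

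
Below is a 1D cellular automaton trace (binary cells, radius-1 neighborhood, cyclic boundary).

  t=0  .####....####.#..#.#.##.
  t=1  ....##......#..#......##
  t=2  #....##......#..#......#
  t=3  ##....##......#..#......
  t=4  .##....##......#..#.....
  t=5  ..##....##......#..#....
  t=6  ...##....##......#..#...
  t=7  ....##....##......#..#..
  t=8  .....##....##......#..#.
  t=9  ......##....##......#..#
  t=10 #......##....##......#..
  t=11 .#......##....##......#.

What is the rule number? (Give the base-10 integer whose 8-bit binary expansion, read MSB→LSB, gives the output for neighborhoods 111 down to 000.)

80

  ###|.  b7=0 t=0,i=2
  ##.|#  b6=1 t=0,i=4
  #.#|.  b5=0 t=0,i=13
  #..|#  b4=1 t=0,i=5
  .##|.  b3=0 t=0,i=1
  .#.|.  b2=0 t=0,i=14
  ..#|.  b1=0 t=0,i=0
  ...|.  b0=0 t=0,i=6
  bits 01010000 = 80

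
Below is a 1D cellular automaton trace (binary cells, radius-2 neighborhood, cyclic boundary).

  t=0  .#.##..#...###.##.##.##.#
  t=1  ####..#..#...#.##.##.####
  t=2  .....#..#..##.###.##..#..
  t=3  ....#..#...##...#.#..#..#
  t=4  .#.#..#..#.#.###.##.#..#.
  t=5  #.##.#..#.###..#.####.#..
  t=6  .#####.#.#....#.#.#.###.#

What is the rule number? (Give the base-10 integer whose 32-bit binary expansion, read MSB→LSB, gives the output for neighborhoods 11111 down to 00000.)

  [31] ##### => .  t=1,i=0
  [30] ####. => .  t=1,i=2
  [29] ###.# => #  t=0,i=13
  [28] ###.. => .  t=1,i=3
  [27] ##.## => .  t=0,i=14
  [26] ##.#. => #  t=0,i=23
  [25] ##..# => .  t=0,i=5
  [24] ##... => #  t=3,i=13
  [23] #.### => .  t=1,i=21
  [22] #.##. => #  t=0,i=3
  [21] #.#.# => #  t=0,i=1
  [20] #.#.. => #  t=3,i=18
  [19] #..## => .  t=2,i=10
  [18] #..#. => #  t=0,i=6
  [17] #...# => #  t=0,i=9
  [16] #.... => #  t=2,i=24
  [15] .#### => #  t=1,i=22
  [14] .###. => .  t=0,i=12
  [13] .##.# => #  t=0,i=16
  [12] .##.. => .  t=0,i=4
  [11] .#.## => #  t=0,i=2
  [10] .#.#. => #  t=0,i=0
  [9] .#..# => .  t=1,i=7
  [8] .#... => .  t=0,i=8
  [7] ..### => .  t=0,i=11
  [6] ..##. => #  t=2,i=11
  [5] ..#.# => .  t=1,i=13
  [4] ..#.. => .  t=0,i=7
  [3] ...## => .  t=0,i=10
  [2] ...#. => #  t=1,i=12
  [1] ....# => .  t=2,i=3
  [0] ..... => .  t=2,i=0
  bits 00100101011101111010110001000100 = 628599876

628599876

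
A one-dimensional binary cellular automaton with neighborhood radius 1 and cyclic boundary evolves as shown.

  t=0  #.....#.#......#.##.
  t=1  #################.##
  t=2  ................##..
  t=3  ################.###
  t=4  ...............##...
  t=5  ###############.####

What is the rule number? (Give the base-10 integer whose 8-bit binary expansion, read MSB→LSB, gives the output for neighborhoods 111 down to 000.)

119

  [7] ### => .  t=1,i=0
  [6] ##. => #  t=0,i=18
  [5] #.# => #  t=0,i=7
  [4] #.. => #  t=0,i=1
  [3] .## => .  t=0,i=17
  [2] .#. => #  t=0,i=0
  [1] ..# => #  t=0,i=5
  [0] ... => #  t=0,i=2
  bits 01110111 = 119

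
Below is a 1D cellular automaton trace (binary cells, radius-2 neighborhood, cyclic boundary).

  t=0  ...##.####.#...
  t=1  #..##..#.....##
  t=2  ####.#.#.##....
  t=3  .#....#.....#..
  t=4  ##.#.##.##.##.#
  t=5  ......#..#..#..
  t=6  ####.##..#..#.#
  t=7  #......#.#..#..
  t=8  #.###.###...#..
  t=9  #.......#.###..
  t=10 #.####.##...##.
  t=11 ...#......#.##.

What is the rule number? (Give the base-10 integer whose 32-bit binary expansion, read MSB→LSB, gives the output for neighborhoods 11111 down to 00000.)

  [31] ##### => .  t=6,i=1
  [30] ####. => .  t=0,i=8
  [29] ###.# => .  t=0,i=9
  [28] ###.. => #  t=1,i=0
  [27] ##.## => .  t=0,i=5
  [26] ##.#. => .  t=0,i=10
  [25] ##..# => #  t=1,i=1
  [24] ##... => .  t=2,i=11
  [23] #.### => .  t=0,i=6
  [22] #.##. => .  t=2,i=9
  [21] #.#.# => .  t=2,i=5
  [20] #.#.. => .  t=0,i=11
  [19] #..## => #  t=1,i=2
  [18] #..#. => .  t=1,i=6
  [17] #...# => #  t=3,i=14
  [16] #.... => #  t=0,i=13
  [15] .#### => #  t=0,i=7
  [14] .###. => .  t=1,i=14
  [13] .##.# => #  t=0,i=4
  [12] .##.. => .  t=1,i=4
  [11] .#.## => .  t=2,i=8
  [10] .#.#. => #  t=2,i=6
  [9] .#..# => .  t=5,i=7
  [8] .#... => .  t=0,i=12
  [7] ..### => .  t=1,i=13
  [6] ..##. => #  t=0,i=3
  [5] ..#.# => #  t=6,i=12
  [4] ..#.. => #  t=1,i=7
  [3] ...## => .  t=0,i=2
  [2] ...#. => #  t=3,i=0
  [1] ....# => .  t=0,i=1
  [0] ..... => #  t=0,i=0
  bits 00010010000010111010010001110101 = 302752885

302752885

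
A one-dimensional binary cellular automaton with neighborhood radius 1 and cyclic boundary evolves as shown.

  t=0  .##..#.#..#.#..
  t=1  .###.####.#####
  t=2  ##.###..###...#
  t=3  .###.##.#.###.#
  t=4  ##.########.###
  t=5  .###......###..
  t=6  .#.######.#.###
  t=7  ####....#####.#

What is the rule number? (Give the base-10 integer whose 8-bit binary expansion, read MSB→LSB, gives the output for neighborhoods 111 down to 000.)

125

  [7] ### => .  t=1,i=2
  [6] ##. => #  t=0,i=2
  [5] #.# => #  t=0,i=6
  [4] #.. => #  t=0,i=3
  [3] .## => #  t=0,i=1
  [2] .#. => #  t=0,i=5
  [1] ..# => .  t=0,i=0
  [0] ... => #  t=0,i=14
  bits 01111101 = 125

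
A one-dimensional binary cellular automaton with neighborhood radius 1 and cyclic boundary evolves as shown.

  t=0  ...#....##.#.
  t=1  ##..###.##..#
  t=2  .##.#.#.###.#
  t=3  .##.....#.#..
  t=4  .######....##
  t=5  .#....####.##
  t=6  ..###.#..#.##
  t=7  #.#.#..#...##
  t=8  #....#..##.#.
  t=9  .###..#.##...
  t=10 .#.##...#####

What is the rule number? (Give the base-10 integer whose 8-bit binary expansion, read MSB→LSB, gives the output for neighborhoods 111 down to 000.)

89

  ### -> .   bit 7 = 0  t=1,i=0
  ##. -> #   bit 6 = 1  t=0,i=9
  #.# -> .   bit 5 = 0  t=0,i=10
  #.. -> #   bit 4 = 1  t=0,i=4
  .## -> #   bit 3 = 1  t=0,i=8
  .#. -> .   bit 2 = 0  t=0,i=3
  ..# -> .   bit 1 = 0  t=0,i=2
  ... -> #   bit 0 = 1  t=0,i=0
  bits 01011001 = 89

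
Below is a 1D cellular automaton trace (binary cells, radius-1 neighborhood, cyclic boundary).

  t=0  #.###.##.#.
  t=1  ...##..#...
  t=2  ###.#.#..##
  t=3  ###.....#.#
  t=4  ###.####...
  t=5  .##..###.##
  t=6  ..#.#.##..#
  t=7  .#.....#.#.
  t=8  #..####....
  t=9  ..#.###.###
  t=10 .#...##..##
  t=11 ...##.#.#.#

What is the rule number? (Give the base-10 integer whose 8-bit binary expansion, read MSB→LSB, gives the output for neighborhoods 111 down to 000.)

195

  ###|#  b7=1 t=0,i=3
  ##.|#  b6=1 t=0,i=4
  #.#|.  b5=0 t=0,i=1
  #..|.  b4=0 t=1,i=5
  .##|.  b3=0 t=0,i=2
  .#.|.  b2=0 t=0,i=0
  ..#|#  b1=1 t=1,i=2
  ...|#  b0=1 t=1,i=0
  bits 11000011 = 195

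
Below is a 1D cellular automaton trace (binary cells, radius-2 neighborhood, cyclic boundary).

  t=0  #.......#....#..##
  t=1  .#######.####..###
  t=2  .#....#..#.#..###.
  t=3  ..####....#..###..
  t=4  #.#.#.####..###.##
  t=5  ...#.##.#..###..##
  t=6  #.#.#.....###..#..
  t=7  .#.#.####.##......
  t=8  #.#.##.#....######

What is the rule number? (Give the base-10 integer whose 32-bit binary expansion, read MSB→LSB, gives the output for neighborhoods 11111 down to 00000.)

1099517319

  ##### -> .   bit 31 = 0  t=1,i=3
  ####. -> #   bit 30 = 1  t=1,i=6
  ###.# -> .   bit 29 = 0  t=1,i=7
  ###.. -> .   bit 28 = 0  t=0,i=0
  ##.## -> .   bit 27 = 0  t=1,i=0
  ##.#. -> .   bit 26 = 0  t=4,i=1
  ##..# -> .   bit 25 = 0  t=1,i=13
  ##... -> #   bit 24 = 1  t=0,i=1
  #.### -> #   bit 23 = 1  t=1,i=1
  #.##. -> .   bit 22 = 0  t=5,i=5
  #.#.# -> .   bit 21 = 0  t=4,i=2
  #.#.. -> .   bit 20 = 0  t=2,i=11
  #..## -> #   bit 19 = 1  t=0,i=15
  #..#. -> .   bit 18 = 0  t=2,i=0
  #...# -> .   bit 17 = 0  t=5,i=1
  #.... -> #   bit 16 = 1  t=0,i=2
  .#### -> .   bit 15 = 0  t=1,i=2
  .###. -> #   bit 14 = 1  t=0,i=17
  .##.# -> .   bit 13 = 0  t=5,i=6
  .##.. -> .   bit 12 = 0  t=5,i=17
  .#.## -> #   bit 11 = 1  t=4,i=5
  .#.#. -> #   bit 10 = 1  t=2,i=10
  .#..# -> .   bit 9 = 0  t=0,i=14
  .#... -> #   bit 8 = 1  t=0,i=9
  ..### -> #   bit 7 = 1  t=0,i=16
  ..##. -> .   bit 6 = 0  t=5,i=16
  ..#.# -> .   bit 5 = 0  t=2,i=9
  ..#.. -> .   bit 4 = 0  t=0,i=8
  ...## -> .   bit 3 = 0  t=3,i=1
  ...#. -> #   bit 2 = 1  t=0,i=7
  ....# -> #   bit 1 = 1  t=0,i=6
  ..... -> #   bit 0 = 1  t=0,i=3
  bits 01000001100010010100110110000111 = 1099517319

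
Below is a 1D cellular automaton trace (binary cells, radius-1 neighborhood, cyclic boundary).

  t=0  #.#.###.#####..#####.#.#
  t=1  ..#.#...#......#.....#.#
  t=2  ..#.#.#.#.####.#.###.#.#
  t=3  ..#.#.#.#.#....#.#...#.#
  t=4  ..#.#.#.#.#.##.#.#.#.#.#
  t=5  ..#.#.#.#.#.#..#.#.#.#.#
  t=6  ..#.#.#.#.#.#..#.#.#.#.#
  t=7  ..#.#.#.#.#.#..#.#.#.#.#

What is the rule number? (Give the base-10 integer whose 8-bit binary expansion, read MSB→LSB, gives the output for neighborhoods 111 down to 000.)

  nb ###: next=.  (t=0,i=5, bit7=0)
  nb ##.: next=.  (t=0,i=0, bit6=0)
  nb #.#: next=.  (t=0,i=1, bit5=0)
  nb #..: next=.  (t=0,i=13, bit4=0)
  nb .##: next=#  (t=0,i=4, bit3=1)
  nb .#.: next=#  (t=0,i=2, bit2=1)
  nb ..#: next=.  (t=0,i=14, bit1=0)
  nb ...: next=#  (t=1,i=6, bit0=1)
  bits 00001101 = 13

13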